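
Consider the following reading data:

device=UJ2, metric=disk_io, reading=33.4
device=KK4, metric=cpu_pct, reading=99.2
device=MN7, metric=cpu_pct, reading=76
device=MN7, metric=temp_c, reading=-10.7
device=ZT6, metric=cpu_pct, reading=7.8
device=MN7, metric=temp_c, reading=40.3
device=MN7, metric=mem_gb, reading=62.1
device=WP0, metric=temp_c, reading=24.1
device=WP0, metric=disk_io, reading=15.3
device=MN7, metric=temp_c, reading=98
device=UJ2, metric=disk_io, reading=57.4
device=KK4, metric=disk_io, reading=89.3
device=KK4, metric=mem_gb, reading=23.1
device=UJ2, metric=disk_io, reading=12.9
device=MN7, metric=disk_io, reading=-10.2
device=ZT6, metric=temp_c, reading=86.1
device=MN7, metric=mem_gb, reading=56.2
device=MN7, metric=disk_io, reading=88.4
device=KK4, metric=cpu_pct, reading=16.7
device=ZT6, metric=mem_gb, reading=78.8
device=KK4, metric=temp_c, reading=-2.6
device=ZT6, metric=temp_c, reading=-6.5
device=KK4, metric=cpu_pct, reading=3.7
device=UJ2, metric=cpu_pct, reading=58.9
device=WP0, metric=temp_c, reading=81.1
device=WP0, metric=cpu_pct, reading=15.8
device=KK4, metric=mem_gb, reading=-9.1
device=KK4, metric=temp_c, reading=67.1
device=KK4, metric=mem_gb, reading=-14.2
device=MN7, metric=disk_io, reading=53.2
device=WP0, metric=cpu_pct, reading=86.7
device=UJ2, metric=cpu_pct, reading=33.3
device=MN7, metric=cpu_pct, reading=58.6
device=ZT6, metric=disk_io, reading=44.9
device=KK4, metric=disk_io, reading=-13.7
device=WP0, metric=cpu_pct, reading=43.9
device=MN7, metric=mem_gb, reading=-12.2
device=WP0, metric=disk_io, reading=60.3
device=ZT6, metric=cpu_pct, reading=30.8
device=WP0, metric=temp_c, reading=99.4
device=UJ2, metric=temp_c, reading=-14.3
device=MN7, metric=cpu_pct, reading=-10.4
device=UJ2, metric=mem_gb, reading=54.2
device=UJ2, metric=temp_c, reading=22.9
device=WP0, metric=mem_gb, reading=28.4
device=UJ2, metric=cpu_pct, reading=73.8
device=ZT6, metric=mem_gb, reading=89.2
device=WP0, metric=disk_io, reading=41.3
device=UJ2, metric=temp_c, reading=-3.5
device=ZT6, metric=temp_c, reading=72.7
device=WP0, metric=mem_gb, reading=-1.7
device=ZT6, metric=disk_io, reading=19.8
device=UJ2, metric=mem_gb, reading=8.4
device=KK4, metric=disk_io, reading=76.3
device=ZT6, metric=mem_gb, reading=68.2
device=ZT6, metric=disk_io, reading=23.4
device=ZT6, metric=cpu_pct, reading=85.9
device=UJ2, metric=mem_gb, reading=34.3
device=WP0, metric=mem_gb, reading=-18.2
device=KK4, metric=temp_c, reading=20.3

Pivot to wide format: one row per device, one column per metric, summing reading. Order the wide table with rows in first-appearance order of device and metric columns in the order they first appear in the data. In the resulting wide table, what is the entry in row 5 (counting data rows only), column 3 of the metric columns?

204.6

With rows in first-appearance order of device, row 5 is device=WP0. metric columns in first-appearance order: disk_io, cpu_pct, temp_c, mem_gb; column 3 is temp_c.
Long rows with device=WP0, metric=temp_c: 24.1 + 81.1 + 99.4 = 204.6.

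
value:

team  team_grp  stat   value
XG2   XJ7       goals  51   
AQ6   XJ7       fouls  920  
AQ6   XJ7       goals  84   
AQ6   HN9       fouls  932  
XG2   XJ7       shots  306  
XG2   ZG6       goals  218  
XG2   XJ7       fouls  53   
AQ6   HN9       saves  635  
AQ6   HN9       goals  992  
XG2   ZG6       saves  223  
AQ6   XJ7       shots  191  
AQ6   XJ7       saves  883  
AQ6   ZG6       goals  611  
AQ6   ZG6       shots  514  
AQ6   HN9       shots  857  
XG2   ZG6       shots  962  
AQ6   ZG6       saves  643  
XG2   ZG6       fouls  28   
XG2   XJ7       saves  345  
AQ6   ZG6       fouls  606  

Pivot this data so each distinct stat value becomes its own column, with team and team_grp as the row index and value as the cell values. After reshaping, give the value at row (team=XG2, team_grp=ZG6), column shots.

Wide layout: rows indexed by team and team_grp, columns are the 4 distinct stat values (goals, fouls, shots, saves).
Cell (team=XG2, team_grp=ZG6, stat=shots) draws from the long row where team=XG2, team_grp=ZG6 and stat=shots, which has value=962.

962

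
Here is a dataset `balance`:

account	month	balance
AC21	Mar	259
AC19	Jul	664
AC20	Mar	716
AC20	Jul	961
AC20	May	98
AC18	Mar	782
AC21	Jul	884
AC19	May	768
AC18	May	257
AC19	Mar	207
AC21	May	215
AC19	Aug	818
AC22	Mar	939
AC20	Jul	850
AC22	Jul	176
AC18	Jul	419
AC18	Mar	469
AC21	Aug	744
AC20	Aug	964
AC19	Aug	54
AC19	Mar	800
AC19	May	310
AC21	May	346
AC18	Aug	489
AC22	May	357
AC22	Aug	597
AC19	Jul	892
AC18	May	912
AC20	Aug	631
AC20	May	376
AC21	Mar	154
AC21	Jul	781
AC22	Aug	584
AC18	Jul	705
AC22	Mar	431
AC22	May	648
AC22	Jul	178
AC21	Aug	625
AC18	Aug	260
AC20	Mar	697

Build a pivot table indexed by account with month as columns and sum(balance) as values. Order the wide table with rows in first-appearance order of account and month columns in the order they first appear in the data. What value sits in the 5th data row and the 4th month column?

1181

With rows in first-appearance order of account, row 5 is account=AC22. month columns in first-appearance order: Mar, Jul, May, Aug; column 4 is Aug.
Long rows with account=AC22, month=Aug: 597 + 584 = 1181.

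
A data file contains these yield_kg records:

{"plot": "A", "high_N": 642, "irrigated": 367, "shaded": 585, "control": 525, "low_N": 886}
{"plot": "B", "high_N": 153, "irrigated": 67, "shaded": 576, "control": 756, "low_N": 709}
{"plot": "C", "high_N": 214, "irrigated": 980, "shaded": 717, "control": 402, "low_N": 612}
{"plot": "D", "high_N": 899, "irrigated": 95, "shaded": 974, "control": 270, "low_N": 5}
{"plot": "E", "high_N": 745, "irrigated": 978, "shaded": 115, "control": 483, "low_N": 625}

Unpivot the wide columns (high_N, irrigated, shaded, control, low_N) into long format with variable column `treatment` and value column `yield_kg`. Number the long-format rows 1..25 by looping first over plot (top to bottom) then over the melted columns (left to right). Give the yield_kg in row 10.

25 rows total (5 × 5). Row 10: index ⌊(10-1)/5⌋ = 1 into plot → B; (10-1) mod 5 = 4 into the melted columns → low_N.
So row 10 is (B, low_N, 709); yield_kg = 709.

709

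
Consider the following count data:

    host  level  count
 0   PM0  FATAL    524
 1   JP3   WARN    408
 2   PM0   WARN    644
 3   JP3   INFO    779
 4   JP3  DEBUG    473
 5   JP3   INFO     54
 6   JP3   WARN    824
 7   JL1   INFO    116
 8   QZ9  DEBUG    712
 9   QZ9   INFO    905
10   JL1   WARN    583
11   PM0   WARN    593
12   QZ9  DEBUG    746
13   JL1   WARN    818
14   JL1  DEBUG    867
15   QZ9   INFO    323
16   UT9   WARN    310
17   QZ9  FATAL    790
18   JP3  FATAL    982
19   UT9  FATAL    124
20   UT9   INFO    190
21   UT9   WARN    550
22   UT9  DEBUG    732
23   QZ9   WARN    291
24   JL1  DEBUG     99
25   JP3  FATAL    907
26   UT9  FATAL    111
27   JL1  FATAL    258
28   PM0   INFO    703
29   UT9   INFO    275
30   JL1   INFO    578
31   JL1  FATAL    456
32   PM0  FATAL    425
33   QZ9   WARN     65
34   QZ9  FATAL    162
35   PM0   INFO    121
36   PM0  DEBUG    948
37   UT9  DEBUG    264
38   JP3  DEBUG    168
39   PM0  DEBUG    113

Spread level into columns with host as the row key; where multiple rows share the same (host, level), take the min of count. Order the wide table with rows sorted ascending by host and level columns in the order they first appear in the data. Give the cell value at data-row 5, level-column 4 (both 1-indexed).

264

With rows sorted ascending by host, row 5 is host=UT9. level columns in first-appearance order: FATAL, WARN, INFO, DEBUG; column 4 is DEBUG.
Long rows with host=UT9, level=DEBUG: min(732, 264) = 264.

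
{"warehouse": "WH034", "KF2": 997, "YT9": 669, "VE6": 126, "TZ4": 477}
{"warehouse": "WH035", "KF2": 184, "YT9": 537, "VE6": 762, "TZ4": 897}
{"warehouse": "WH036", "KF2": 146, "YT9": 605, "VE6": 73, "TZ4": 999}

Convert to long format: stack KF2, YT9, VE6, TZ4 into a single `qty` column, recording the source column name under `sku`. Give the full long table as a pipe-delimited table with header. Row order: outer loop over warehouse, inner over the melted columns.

| warehouse | sku | qty |
| WH034 | KF2 | 997 |
| WH034 | YT9 | 669 |
| WH034 | VE6 | 126 |
| WH034 | TZ4 | 477 |
| WH035 | KF2 | 184 |
| WH035 | YT9 | 537 |
| WH035 | VE6 | 762 |
| WH035 | TZ4 | 897 |
| WH036 | KF2 | 146 |
| WH036 | YT9 | 605 |
| WH036 | VE6 | 73 |
| WH036 | TZ4 | 999 |

Each (warehouse, column) pair becomes one row: 3 × 4 = 12 rows.
For example, (WH034, KF2) → qty=997.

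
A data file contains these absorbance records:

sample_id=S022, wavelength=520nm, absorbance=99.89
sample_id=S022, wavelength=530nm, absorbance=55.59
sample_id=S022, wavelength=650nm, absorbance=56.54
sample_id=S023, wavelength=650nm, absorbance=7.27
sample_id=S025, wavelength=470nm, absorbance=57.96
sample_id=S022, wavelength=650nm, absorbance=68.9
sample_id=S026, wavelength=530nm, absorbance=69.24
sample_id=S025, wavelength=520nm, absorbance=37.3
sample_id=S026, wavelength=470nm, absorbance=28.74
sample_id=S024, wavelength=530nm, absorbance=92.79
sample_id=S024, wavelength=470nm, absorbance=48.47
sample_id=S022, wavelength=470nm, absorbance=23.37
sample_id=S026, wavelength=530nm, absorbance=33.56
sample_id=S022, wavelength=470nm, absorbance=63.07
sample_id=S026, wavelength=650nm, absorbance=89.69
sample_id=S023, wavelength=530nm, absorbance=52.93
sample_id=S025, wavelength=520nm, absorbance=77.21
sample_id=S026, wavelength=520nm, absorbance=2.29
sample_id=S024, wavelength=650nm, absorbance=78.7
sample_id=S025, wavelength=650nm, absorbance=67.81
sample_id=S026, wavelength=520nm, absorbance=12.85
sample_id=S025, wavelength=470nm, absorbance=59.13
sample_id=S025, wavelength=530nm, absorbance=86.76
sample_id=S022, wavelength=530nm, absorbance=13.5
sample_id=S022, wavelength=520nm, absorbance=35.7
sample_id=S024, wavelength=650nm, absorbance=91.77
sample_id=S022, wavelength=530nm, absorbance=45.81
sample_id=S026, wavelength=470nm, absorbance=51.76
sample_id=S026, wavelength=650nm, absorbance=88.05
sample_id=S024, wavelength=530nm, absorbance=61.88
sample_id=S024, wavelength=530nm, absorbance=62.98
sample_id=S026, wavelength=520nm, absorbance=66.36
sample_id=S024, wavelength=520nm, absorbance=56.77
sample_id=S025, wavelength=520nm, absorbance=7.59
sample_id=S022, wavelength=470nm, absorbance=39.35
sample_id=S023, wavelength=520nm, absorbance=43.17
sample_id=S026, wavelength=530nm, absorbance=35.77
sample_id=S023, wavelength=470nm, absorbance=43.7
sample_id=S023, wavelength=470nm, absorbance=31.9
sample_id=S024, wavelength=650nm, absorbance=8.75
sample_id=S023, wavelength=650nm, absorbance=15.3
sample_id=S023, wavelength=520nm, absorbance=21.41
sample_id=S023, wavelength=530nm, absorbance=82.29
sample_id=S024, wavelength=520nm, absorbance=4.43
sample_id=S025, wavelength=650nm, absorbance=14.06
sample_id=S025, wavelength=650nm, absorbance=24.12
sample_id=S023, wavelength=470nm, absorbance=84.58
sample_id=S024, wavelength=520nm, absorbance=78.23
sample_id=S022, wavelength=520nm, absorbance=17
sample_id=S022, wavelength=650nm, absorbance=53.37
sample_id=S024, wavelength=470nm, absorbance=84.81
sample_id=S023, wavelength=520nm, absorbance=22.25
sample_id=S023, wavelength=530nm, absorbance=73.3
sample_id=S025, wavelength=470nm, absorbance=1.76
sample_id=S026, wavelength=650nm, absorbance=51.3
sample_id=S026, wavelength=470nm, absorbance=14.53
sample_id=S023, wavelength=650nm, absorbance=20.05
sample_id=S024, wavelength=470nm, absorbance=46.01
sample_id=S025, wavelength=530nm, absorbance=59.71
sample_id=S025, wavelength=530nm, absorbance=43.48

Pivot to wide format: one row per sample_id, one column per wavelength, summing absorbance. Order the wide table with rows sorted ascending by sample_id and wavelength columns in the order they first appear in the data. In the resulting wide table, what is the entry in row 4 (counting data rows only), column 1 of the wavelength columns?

122.10

With rows sorted ascending by sample_id, row 4 is sample_id=S025. wavelength columns in first-appearance order: 520nm, 530nm, 650nm, 470nm; column 1 is 520nm.
Long rows with sample_id=S025, wavelength=520nm: 37.3 + 77.21 + 7.59 = 122.10.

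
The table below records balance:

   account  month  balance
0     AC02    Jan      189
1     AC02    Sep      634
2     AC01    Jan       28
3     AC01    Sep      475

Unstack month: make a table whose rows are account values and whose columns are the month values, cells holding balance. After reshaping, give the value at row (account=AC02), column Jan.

Wide layout: rows indexed by account, columns are the 2 distinct month values (Jan, Sep).
Cell (account=AC02, month=Jan) draws from the long row where account=AC02 and month=Jan, which has balance=189.

189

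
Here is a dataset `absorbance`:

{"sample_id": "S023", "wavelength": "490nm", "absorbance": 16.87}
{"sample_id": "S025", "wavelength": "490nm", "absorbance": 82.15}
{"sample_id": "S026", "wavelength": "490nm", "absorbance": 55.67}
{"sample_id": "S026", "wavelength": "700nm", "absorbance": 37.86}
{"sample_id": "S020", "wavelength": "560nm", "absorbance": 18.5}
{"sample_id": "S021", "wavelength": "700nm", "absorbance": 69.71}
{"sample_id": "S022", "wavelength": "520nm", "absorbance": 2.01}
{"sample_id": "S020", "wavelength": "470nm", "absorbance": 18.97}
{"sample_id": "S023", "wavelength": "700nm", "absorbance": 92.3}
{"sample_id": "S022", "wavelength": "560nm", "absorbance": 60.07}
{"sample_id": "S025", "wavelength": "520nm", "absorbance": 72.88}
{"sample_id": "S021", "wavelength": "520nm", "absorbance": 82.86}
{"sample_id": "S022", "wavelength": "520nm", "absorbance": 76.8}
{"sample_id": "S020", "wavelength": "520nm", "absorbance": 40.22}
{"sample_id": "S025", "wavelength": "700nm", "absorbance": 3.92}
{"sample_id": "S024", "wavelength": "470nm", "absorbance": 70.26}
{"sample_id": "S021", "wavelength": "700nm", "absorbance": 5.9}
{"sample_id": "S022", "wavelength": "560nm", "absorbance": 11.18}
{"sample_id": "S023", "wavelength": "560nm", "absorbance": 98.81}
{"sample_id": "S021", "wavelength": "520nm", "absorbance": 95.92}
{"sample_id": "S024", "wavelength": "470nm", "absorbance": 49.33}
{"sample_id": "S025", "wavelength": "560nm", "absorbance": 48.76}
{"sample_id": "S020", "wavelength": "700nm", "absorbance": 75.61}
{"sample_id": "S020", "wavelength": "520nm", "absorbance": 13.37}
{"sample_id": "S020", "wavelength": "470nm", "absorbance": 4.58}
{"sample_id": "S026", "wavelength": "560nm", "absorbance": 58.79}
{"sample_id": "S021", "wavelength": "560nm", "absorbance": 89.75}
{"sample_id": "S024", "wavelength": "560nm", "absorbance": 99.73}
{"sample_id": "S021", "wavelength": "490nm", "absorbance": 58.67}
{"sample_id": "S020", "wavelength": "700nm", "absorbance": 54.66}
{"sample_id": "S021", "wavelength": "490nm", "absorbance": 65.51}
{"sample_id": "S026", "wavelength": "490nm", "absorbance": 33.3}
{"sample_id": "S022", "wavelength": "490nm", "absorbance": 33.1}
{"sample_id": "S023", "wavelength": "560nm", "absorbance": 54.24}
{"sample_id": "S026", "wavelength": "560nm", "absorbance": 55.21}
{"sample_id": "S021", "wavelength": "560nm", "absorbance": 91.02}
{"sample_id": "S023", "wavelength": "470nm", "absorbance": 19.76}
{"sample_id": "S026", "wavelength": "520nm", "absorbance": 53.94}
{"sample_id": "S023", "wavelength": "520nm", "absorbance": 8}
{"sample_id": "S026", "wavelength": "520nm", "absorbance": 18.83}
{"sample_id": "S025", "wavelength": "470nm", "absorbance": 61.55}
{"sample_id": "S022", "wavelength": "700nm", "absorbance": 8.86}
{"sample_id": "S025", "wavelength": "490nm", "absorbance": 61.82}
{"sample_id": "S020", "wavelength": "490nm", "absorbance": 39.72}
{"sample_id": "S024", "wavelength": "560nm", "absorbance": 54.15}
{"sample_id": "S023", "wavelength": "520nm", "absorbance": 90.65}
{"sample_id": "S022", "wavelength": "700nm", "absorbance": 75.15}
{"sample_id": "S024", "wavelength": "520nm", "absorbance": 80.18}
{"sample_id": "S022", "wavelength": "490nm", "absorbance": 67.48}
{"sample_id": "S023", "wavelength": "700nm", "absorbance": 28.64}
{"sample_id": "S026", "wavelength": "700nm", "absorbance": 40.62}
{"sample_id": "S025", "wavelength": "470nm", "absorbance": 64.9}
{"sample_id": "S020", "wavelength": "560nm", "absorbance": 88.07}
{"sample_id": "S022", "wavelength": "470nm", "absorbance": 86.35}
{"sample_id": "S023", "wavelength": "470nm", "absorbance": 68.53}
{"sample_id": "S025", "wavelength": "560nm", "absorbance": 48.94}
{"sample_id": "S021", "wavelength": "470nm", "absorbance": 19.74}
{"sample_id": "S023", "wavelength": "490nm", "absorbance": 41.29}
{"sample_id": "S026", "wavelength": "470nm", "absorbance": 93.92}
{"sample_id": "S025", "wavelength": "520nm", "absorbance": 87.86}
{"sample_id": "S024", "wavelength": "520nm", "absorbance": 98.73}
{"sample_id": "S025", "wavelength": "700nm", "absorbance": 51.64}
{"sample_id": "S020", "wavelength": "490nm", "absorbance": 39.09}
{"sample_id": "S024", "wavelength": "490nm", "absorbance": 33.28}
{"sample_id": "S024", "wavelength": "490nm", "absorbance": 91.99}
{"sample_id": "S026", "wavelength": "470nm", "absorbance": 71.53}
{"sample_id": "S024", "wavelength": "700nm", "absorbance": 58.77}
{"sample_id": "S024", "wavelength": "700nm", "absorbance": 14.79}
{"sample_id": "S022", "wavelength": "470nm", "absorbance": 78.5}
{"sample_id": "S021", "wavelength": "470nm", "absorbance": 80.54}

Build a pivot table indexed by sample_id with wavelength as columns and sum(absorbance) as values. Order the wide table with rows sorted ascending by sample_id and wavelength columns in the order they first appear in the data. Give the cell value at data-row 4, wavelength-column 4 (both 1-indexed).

With rows sorted ascending by sample_id, row 4 is sample_id=S023. wavelength columns in first-appearance order: 490nm, 700nm, 560nm, 520nm, 470nm; column 4 is 520nm.
Long rows with sample_id=S023, wavelength=520nm: 8 + 90.65 = 98.65.

98.65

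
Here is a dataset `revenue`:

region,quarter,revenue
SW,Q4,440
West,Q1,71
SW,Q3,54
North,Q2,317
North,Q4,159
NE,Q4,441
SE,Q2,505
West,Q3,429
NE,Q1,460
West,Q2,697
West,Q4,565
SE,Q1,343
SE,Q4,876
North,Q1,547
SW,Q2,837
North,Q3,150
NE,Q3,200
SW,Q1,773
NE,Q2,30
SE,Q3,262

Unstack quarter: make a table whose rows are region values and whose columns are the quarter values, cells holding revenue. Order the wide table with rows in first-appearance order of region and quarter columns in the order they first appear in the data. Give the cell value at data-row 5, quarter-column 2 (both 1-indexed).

343

With rows in first-appearance order of region, row 5 is region=SE. quarter columns in first-appearance order: Q4, Q1, Q3, Q2; column 2 is Q1.
Long rows with region=SE, quarter=Q1: revenue = 343.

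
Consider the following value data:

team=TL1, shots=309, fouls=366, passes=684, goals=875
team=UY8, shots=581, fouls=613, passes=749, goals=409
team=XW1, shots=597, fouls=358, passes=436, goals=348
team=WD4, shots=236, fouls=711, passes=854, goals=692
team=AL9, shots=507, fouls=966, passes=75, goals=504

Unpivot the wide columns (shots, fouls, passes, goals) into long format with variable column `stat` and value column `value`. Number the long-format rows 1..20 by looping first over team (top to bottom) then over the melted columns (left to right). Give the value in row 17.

20 rows total (5 × 4). Row 17: index ⌊(17-1)/4⌋ = 4 into team → AL9; (17-1) mod 4 = 0 into the melted columns → shots.
So row 17 is (AL9, shots, 507); value = 507.

507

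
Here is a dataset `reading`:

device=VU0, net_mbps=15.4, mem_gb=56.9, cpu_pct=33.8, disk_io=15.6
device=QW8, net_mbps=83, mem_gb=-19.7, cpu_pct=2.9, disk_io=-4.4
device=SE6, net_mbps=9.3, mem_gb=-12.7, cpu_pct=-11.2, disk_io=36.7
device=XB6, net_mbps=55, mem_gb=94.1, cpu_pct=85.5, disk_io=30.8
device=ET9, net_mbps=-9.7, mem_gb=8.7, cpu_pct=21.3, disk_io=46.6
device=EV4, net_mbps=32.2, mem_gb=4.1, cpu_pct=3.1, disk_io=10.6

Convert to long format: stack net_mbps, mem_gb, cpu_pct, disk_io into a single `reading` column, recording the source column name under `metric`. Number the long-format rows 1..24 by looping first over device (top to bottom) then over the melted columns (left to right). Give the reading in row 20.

46.6

24 rows total (6 × 4). Row 20: index ⌊(20-1)/4⌋ = 4 into device → ET9; (20-1) mod 4 = 3 into the melted columns → disk_io.
So row 20 is (ET9, disk_io, 46.6); reading = 46.6.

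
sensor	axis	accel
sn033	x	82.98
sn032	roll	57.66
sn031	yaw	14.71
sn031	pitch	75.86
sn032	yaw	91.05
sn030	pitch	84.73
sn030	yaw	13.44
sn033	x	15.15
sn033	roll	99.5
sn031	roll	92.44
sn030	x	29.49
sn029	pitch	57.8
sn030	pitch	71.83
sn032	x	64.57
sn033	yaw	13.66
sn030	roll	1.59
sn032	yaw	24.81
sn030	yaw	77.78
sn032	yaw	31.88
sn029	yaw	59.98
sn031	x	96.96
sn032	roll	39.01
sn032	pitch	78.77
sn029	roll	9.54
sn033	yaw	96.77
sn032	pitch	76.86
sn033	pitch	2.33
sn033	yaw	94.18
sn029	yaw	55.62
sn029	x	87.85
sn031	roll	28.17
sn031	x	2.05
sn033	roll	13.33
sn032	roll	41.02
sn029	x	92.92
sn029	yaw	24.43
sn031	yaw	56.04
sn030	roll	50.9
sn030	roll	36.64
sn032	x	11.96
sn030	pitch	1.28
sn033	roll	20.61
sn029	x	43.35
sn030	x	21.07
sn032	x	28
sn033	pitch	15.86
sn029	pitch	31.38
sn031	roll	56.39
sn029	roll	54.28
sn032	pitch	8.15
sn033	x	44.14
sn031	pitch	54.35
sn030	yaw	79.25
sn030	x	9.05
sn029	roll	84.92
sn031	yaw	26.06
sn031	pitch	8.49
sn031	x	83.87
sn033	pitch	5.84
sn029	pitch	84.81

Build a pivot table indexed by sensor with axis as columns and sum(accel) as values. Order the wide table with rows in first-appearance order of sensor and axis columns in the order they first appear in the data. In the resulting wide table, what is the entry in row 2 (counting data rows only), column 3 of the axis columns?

With rows in first-appearance order of sensor, row 2 is sensor=sn032. axis columns in first-appearance order: x, roll, yaw, pitch; column 3 is yaw.
Long rows with sensor=sn032, axis=yaw: 91.05 + 24.81 + 31.88 = 147.74.

147.74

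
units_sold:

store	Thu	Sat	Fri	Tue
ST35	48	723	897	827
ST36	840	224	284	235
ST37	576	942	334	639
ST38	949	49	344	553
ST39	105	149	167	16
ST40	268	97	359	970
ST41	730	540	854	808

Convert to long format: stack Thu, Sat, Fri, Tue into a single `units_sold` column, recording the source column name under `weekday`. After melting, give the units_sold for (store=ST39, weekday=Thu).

Unpivoting turns each (store, wide-column) pair into one long row.
The wide cell at row ST39, column Thu holds 105, so the long row (ST39, Thu) has units_sold=105.

105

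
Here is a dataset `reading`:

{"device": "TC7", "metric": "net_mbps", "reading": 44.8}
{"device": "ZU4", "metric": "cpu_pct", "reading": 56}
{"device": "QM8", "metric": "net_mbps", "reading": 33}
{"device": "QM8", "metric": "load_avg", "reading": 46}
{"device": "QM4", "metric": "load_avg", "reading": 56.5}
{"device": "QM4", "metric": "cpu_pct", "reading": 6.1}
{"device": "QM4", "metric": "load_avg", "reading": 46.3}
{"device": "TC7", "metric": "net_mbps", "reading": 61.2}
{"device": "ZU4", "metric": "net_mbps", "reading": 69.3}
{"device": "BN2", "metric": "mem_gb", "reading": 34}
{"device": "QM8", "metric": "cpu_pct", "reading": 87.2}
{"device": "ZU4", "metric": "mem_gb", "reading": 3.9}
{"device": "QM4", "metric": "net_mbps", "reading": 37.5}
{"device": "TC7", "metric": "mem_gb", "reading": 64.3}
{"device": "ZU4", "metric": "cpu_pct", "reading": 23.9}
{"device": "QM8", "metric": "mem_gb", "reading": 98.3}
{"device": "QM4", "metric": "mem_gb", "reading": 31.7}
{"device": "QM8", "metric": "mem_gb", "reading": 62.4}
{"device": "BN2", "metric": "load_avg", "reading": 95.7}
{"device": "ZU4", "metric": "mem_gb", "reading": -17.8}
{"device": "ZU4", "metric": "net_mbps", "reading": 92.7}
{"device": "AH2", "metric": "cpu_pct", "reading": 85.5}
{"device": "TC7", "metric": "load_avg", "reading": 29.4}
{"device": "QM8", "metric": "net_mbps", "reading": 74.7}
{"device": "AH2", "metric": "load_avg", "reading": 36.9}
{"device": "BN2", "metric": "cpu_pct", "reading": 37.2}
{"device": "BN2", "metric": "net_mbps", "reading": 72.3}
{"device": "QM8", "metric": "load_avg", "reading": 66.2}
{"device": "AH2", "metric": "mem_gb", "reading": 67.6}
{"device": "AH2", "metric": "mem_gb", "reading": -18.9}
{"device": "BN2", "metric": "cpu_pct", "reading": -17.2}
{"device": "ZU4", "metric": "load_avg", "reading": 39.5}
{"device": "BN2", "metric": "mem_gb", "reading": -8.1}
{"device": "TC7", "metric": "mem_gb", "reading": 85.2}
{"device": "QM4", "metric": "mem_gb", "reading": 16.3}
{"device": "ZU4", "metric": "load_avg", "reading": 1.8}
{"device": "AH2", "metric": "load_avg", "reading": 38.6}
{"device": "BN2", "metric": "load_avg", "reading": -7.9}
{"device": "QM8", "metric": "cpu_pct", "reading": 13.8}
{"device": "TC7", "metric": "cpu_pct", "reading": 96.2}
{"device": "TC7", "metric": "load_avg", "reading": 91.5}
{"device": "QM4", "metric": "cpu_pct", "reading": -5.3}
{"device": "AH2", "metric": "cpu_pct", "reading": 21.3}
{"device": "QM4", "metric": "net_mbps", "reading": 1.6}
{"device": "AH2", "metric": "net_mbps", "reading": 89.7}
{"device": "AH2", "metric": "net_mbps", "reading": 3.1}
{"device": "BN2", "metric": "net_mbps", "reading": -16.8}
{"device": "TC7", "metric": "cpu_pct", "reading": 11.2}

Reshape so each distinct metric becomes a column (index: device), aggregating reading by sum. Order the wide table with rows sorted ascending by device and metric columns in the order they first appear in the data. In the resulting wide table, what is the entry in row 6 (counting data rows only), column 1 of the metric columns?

162

With rows sorted ascending by device, row 6 is device=ZU4. metric columns in first-appearance order: net_mbps, cpu_pct, load_avg, mem_gb; column 1 is net_mbps.
Long rows with device=ZU4, metric=net_mbps: 69.3 + 92.7 = 162.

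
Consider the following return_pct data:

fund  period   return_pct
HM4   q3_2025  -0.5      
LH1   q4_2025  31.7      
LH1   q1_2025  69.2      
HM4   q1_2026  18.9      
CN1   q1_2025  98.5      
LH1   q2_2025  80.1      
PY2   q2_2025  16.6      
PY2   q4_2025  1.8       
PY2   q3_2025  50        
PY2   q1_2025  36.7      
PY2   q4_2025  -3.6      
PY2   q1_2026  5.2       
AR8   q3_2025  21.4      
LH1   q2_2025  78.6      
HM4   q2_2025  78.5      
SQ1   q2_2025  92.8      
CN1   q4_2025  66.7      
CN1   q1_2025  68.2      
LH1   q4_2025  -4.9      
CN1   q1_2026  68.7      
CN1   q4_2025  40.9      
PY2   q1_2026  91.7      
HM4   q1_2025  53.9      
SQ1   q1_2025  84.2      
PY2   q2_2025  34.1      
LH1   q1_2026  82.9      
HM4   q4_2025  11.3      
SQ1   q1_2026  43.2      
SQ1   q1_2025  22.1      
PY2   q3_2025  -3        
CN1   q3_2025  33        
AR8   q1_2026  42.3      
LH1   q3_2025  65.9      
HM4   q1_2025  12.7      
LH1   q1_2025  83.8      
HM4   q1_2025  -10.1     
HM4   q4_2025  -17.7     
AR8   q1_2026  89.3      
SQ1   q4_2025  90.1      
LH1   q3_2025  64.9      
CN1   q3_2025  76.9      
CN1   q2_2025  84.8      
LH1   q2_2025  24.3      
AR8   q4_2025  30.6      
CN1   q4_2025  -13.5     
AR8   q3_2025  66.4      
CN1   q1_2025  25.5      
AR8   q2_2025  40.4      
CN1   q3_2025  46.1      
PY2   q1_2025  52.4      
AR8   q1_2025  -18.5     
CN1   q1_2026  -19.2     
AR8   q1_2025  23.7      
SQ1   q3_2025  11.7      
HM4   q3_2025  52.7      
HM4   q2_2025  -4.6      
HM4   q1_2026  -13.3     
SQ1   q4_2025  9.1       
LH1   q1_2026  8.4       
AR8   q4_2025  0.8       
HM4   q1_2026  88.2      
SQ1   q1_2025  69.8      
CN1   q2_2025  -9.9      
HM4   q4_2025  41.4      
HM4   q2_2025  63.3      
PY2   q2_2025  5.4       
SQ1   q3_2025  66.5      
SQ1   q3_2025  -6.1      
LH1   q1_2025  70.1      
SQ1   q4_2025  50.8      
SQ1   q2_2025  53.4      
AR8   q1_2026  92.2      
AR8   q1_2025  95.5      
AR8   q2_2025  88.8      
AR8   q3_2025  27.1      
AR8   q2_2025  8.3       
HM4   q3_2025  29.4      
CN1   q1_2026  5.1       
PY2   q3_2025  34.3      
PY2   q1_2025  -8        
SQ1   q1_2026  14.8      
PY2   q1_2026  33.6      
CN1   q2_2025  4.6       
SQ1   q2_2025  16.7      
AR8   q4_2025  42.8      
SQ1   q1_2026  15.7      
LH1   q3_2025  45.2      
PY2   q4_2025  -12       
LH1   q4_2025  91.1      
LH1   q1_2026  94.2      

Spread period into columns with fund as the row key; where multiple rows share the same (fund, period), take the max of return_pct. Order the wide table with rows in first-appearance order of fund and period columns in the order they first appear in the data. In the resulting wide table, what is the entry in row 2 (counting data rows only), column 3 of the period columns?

With rows in first-appearance order of fund, row 2 is fund=LH1. period columns in first-appearance order: q3_2025, q4_2025, q1_2025, q1_2026, q2_2025; column 3 is q1_2025.
Long rows with fund=LH1, period=q1_2025: max(69.2, 83.8, 70.1) = 83.8.

83.8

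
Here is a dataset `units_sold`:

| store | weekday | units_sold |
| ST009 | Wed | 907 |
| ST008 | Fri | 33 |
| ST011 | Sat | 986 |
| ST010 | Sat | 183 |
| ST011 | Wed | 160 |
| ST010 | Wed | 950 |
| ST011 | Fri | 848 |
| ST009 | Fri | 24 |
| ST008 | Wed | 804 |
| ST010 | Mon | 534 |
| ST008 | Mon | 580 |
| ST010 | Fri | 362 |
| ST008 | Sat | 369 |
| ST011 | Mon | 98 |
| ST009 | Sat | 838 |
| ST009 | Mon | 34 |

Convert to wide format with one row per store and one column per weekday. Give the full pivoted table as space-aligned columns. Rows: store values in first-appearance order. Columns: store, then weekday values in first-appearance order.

store  Wed  Fri  Sat  Mon
ST009  907  24   838  34 
ST008  804  33   369  580
ST011  160  848  986  98 
ST010  950  362  183  534

Columns: store plus the 4 distinct weekday values (Wed, Fri, Sat, Mon).
For example, row ST009 column Wed takes units_sold=907 from the long row (ST009, Wed).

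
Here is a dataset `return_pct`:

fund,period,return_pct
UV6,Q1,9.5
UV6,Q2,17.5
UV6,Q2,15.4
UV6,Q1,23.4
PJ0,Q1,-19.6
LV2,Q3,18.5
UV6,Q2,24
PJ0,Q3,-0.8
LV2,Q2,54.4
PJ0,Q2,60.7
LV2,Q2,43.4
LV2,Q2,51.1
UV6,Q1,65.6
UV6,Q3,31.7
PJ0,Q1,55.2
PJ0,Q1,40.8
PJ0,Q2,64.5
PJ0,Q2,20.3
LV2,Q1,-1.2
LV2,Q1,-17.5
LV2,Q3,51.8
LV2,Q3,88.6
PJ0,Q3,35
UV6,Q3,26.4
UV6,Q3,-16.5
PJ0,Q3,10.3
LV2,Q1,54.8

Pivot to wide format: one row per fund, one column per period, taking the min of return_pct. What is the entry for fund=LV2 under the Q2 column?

Rows with fund=LV2 and period=Q2: return_pct values are 54.4, 43.4, 51.1.
min(54.4, 43.4, 51.1) = 43.4.

43.4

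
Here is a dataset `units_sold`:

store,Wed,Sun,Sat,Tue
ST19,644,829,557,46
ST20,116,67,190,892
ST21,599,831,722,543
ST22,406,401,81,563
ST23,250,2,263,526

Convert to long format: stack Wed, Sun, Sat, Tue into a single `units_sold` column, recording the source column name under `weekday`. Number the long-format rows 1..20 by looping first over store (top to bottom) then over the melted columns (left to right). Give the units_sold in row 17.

250

20 rows total (5 × 4). Row 17: index ⌊(17-1)/4⌋ = 4 into store → ST23; (17-1) mod 4 = 0 into the melted columns → Wed.
So row 17 is (ST23, Wed, 250); units_sold = 250.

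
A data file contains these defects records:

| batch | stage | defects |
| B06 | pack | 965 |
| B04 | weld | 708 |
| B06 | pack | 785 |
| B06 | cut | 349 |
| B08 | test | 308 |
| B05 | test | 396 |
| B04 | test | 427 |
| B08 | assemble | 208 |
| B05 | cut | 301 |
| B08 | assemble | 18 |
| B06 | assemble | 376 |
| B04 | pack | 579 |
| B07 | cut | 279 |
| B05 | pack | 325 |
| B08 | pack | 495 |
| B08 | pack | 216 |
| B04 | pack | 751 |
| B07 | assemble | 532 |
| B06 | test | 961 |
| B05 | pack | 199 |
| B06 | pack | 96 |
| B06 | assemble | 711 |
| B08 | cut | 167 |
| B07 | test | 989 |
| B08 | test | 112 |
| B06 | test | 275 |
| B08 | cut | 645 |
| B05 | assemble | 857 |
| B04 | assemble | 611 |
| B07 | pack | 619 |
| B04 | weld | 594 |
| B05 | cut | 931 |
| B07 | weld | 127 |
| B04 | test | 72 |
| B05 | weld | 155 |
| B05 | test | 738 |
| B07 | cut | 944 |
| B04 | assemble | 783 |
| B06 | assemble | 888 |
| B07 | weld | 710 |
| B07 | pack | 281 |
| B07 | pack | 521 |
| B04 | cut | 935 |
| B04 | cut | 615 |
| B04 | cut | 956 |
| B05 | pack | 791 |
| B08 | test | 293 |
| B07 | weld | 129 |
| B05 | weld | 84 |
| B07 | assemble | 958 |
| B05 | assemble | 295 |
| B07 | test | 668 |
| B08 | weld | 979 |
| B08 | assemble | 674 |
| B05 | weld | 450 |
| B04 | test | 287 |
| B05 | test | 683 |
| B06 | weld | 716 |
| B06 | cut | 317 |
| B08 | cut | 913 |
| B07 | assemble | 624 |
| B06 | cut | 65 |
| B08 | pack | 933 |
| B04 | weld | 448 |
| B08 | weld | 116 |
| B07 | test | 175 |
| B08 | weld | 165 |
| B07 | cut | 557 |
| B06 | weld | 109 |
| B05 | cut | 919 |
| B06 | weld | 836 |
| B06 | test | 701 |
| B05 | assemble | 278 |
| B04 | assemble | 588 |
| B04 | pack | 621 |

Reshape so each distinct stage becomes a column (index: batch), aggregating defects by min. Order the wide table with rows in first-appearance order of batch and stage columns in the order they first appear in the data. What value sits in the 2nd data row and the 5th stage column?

With rows in first-appearance order of batch, row 2 is batch=B04. stage columns in first-appearance order: pack, weld, cut, test, assemble; column 5 is assemble.
Long rows with batch=B04, stage=assemble: min(611, 783, 588) = 588.

588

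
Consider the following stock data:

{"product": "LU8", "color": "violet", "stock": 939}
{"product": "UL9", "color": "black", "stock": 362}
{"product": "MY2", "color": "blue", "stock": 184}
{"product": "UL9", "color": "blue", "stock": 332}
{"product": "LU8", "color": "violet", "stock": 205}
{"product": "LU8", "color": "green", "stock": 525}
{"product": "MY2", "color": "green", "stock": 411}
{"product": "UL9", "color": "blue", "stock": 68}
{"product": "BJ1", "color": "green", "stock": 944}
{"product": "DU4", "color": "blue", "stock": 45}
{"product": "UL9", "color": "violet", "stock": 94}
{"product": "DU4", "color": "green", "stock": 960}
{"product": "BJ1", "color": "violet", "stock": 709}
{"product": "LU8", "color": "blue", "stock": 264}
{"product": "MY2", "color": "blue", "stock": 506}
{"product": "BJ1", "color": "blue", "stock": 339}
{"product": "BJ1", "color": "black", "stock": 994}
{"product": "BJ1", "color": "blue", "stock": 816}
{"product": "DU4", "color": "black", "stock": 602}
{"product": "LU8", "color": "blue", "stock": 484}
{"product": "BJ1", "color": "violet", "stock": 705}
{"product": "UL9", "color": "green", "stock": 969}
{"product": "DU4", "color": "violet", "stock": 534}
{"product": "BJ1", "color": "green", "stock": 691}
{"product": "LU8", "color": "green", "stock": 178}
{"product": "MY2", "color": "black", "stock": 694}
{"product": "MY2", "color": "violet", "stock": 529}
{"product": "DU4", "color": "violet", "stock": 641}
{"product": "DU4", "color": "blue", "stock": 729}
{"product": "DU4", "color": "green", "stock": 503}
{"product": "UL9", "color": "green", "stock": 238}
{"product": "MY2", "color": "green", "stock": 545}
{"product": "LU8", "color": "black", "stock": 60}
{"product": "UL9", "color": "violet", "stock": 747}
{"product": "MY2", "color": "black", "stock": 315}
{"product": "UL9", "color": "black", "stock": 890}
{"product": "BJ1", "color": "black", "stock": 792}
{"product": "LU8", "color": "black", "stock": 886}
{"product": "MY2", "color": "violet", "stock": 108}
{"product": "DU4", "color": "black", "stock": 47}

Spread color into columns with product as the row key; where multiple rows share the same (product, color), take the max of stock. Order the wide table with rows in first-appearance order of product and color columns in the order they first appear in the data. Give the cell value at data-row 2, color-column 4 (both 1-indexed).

969

With rows in first-appearance order of product, row 2 is product=UL9. color columns in first-appearance order: violet, black, blue, green; column 4 is green.
Long rows with product=UL9, color=green: max(969, 238) = 969.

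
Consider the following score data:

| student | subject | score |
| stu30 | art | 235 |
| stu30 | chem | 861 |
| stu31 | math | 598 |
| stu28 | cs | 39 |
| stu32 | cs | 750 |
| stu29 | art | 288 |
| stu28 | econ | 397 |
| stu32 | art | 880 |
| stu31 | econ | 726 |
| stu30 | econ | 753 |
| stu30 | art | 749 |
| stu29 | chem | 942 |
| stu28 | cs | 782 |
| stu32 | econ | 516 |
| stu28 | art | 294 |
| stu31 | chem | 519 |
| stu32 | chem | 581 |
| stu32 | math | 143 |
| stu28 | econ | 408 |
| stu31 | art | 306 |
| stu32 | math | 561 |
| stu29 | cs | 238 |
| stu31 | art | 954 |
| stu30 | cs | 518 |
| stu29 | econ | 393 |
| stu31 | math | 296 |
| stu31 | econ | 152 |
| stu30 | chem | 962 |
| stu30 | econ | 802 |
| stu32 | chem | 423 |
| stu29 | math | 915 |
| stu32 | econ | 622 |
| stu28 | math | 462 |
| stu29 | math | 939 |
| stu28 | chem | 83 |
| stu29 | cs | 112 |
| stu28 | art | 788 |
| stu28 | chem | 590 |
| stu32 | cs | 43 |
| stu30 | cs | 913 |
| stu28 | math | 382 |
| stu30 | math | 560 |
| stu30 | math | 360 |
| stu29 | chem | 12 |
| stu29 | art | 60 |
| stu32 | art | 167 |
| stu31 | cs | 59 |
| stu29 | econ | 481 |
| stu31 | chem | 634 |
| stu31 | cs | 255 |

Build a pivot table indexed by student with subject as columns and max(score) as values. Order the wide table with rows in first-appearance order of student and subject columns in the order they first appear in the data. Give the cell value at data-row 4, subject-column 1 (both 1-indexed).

With rows in first-appearance order of student, row 4 is student=stu32. subject columns in first-appearance order: art, chem, math, cs, econ; column 1 is art.
Long rows with student=stu32, subject=art: max(880, 167) = 880.

880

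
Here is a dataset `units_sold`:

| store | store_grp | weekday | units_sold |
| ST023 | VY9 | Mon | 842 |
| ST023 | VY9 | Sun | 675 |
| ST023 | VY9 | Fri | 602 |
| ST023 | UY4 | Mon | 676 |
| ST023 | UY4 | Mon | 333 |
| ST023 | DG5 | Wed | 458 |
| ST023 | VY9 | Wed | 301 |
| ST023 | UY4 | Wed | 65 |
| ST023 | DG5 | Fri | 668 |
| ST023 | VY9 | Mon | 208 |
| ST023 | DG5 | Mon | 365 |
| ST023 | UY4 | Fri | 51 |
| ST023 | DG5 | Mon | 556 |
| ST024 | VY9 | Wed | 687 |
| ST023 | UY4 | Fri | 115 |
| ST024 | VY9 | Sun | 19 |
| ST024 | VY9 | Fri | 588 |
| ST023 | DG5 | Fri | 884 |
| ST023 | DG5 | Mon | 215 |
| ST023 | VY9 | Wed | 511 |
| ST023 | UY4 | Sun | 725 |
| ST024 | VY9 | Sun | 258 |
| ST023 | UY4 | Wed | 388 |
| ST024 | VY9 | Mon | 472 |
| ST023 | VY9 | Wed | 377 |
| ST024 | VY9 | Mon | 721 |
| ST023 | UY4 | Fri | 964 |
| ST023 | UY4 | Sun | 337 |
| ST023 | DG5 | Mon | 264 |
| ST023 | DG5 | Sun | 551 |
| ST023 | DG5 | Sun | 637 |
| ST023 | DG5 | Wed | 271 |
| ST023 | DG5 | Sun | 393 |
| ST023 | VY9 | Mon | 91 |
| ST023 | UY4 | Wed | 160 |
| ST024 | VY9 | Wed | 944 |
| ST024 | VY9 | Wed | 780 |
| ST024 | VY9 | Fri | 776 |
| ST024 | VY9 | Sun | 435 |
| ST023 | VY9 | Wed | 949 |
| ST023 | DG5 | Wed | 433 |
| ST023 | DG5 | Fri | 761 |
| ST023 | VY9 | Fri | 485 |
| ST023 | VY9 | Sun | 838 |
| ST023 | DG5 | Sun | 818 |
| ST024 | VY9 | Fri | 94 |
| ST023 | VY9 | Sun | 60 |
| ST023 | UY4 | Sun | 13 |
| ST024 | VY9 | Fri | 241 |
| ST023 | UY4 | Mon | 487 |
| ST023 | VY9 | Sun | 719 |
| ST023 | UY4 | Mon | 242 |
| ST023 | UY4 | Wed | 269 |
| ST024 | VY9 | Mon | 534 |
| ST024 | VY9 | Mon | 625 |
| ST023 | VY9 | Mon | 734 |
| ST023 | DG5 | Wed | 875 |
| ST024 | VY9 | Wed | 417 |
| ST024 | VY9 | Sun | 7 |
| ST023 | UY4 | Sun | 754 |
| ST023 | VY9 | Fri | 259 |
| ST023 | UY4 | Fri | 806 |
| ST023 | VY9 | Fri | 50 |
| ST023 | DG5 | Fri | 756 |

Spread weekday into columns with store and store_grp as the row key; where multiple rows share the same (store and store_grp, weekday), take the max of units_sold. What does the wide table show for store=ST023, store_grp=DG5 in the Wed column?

Rows with store=ST023, store_grp=DG5 and weekday=Wed: units_sold values are 458, 271, 433, 875.
max(458, 271, 433, 875) = 875.

875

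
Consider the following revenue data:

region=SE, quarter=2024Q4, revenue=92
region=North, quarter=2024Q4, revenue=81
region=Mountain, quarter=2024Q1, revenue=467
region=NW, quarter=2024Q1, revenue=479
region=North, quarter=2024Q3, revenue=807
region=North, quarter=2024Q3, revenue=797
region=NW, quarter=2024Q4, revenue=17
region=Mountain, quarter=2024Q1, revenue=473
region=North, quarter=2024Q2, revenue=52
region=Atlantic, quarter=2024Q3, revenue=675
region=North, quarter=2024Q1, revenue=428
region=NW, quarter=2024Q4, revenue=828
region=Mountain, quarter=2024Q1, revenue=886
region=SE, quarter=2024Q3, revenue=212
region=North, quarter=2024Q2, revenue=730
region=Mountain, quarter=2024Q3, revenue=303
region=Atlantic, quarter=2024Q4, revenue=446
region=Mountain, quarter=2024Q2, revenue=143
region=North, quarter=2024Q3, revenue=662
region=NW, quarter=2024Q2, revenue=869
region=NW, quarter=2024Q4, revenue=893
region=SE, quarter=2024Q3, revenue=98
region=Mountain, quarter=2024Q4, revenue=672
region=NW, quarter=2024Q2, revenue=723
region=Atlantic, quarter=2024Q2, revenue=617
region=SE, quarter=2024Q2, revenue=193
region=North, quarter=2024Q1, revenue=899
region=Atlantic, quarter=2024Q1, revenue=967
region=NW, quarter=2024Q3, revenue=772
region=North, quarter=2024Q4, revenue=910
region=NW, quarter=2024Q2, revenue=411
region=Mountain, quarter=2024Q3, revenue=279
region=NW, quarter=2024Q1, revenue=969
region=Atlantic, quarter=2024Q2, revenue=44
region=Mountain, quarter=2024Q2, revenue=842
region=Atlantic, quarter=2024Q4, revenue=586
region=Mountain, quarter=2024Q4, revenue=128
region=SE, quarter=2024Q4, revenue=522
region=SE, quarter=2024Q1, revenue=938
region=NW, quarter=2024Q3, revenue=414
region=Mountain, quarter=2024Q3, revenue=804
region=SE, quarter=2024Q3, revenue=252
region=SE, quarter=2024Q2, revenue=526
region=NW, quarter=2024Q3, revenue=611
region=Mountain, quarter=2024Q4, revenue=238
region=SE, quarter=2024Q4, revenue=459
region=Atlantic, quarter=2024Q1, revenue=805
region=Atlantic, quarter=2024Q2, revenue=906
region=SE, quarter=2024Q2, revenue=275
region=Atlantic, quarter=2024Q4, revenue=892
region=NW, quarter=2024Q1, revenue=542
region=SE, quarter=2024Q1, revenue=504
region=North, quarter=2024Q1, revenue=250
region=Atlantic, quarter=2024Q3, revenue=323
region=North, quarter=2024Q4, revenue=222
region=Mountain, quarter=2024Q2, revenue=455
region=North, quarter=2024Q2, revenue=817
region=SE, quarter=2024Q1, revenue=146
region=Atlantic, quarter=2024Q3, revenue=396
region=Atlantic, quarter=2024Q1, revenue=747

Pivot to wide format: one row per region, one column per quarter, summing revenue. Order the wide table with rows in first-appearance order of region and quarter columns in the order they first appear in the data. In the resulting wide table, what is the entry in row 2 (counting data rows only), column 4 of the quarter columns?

With rows in first-appearance order of region, row 2 is region=North. quarter columns in first-appearance order: 2024Q4, 2024Q1, 2024Q3, 2024Q2; column 4 is 2024Q2.
Long rows with region=North, quarter=2024Q2: 52 + 730 + 817 = 1599.

1599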